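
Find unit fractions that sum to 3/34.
1/12 + 1/204

Greedy algorithm:
3/34: ceiling(34/3) = 12, use 1/12
1/204: ceiling(204/1) = 204, use 1/204
Result: 3/34 = 1/12 + 1/204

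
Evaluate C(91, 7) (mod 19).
13

Using Lucas' theorem:
Write n=91 and k=7 in base 19:
n in base 19: [4, 15]
k in base 19: [0, 7]
C(91,7) mod 19 = ∏ C(n_i, k_i) mod 19
Digit binomials (mod 19): C(4,0) = 1; C(15,7) = 6435 ≡ 13
Product: 1 × 13 = 13 ≡ 13 (mod 19)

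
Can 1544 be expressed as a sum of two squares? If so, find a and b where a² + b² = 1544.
10² + 38² (a=10, b=38)

Factorization: 1544 = 2^3 × 193
By Fermat: n is sum of two squares iff every prime p ≡ 3 (mod 4) appears to even power.
All primes ≡ 3 (mod 4) appear to even power.
Search a = 0, 1, 2, … for 1544 - a² a perfect square: first hit at a = 10: 1544 - 100 = 1444 = 38².
1544 = 10² + 38² = 100 + 1444 ✓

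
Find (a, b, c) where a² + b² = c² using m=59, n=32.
(2457, 3776, 4505)

Euclid's formula: a = m² - n², b = 2mn, c = m² + n²
m = 59, n = 32
a = 59² - 32² = 3481 - 1024 = 2457
b = 2 × 59 × 32 = 3776
c = 59² + 32² = 3481 + 1024 = 4505
Verification: 2457² + 3776² = 6036849 + 14258176 = 20295025 = 4505² ✓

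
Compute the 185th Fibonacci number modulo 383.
208

Matrix identity: Q^n = [[F_(n+1), F_n], [F_n, F_(n-1)]] with Q = [[1,1],[1,0]].
n = 185 = 10111001₂. Square-and-multiply, entries mod 383:
Q^1 = [[1,1],[1,0]]
Q^2 = (Q^1)² = [[2,1],[1,1]]
Q^5 = (Q^2)²·Q = [[8,5],[5,3]]
Q^11 = (Q^5)²·Q = [[144,89],[89,55]]
Q^23 = (Q^11)²·Q = [[25,315],[315,93]]
Q^46 = (Q^23)² = [[270,19],[19,251]]
Q^92 = (Q^46)² = [[108,324],[324,167]]
Q^185 = (Q^92)²·Q = [[69,208],[208,244]]
F_185 mod 383 = Q^185[0][1] = 208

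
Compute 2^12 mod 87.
7

Repeated squaring. Binary of 12 = 1100.
2^1 ≡ 2 (mod 87); 2^2 ≡ 4 (mod 87); 2^4 ≡ 16 (mod 87); 2^8 ≡ 82 (mod 87)
2^12 = 2^4 × 2^8 ≡ 7 (mod 87)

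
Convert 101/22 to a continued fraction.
[4; 1, 1, 2, 4]

Euclidean algorithm steps:
101 = 4 × 22 + 13
22 = 1 × 13 + 9
13 = 1 × 9 + 4
9 = 2 × 4 + 1
4 = 4 × 1 + 0
Continued fraction: [4; 1, 1, 2, 4]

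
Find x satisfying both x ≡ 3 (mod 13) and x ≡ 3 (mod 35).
3

Using Chinese Remainder Theorem:
M = 13 × 35 = 455
M1 = 35, M2 = 13
y1 = 35^(-1) mod 13 = 3
y2 = 13^(-1) mod 35 = 27
x = (3×35×3 + 3×13×27) mod 455 = 3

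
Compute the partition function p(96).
118114304

p(n) counts ways to write n as a sum of positive integers (order ignored).
Euler's pentagonal recurrence: p(k) = p(k-1) + p(k-2) - p(k-5) - p(k-7) + p(k-12) + p(k-15) - ... (offsets j(3j∓1)/2, signs ++--, p(0)=1, p(<0)=0).
DP table for k = 0..95: p(0)=1, p(1)=1, p(2)=2, p(3)=3, p(4)=5, p(5)=7, p(6)=11, p(7)=15, p(8)=22, p(9)=30, p(10)=42, p(11)=56, p(12)=77, p(13)=101, p(14)=135, p(15)=176, p(16)=231, p(17)=297, p(18)=385, p(19)=490, p(20)=627, p(21)=792, p(22)=1002, p(23)=1255, p(24)=1575, p(25)=1958, p(26)=2436, p(27)=3010, p(28)=3718, p(29)=4565, p(30)=5604, p(31)=6842, p(32)=8349, p(33)=10143, p(34)=12310, p(35)=14883, p(36)=17977, p(37)=21637, p(38)=26015, p(39)=31185, p(40)=37338, p(41)=44583, p(42)=53174, p(43)=63261, p(44)=75175, p(45)=89134, p(46)=105558, p(47)=124754, p(48)=147273, p(49)=173525, p(50)=204226, p(51)=239943, p(52)=281589, p(53)=329931, p(54)=386155, p(55)=451276, p(56)=526823, p(57)=614154, p(58)=715220, p(59)=831820, p(60)=966467, p(61)=1121505, p(62)=1300156, p(63)=1505499, p(64)=1741630, p(65)=2012558, p(66)=2323520, p(67)=2679689, p(68)=3087735, p(69)=3554345, p(70)=4087968, p(71)=4697205, p(72)=5392783, p(73)=6185689, p(74)=7089500, p(75)=8118264, p(76)=9289091, p(77)=10619863, p(78)=12132164, p(79)=13848650, p(80)=15796476, p(81)=18004327, p(82)=20506255, p(83)=23338469, p(84)=26543660, p(85)=30167357, p(86)=34262962, p(87)=38887673, p(88)=44108109, p(89)=49995925, p(90)=56634173, p(91)=64112359, p(92)=72533807, p(93)=82010177, p(94)=92669720, p(95)=104651419.
Final step: p(96) = p(95) + p(94) - p(91) - p(89) + p(84) + p(81) - p(74) - p(70) + p(61) + p(56) - p(45) - p(39) + p(26) + p(19) - p(4)
= 104651419 + 92669720 - 64112359 - 49995925 + 26543660 + 18004327 - 7089500 - 4087968 + 1121505 + 526823 - 89134 - 31185 + 2436 + 490 - 5
= 118114304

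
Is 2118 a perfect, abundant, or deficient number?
abundant

Proper divisors of 2118: sum = 1 + 2 + 3 + 6 + 353 + 706 + 1059 = 2130
Since 2130 > 2118, 2118 is abundant.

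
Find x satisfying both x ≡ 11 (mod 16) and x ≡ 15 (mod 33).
411

Using Chinese Remainder Theorem:
M = 16 × 33 = 528
M1 = 33, M2 = 16
y1 = 33^(-1) mod 16 = 1
y2 = 16^(-1) mod 33 = 31
x = (11×33×1 + 15×16×31) mod 528 = 411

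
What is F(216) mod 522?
414

Matrix identity: Q^n = [[F_(n+1), F_n], [F_n, F_(n-1)]] with Q = [[1,1],[1,0]].
n = 216 = 11011000₂. Square-and-multiply, entries mod 522:
Q^1 = [[1,1],[1,0]]
Q^3 = (Q^1)²·Q = [[3,2],[2,1]]
Q^6 = (Q^3)² = [[13,8],[8,5]]
Q^13 = (Q^6)²·Q = [[377,233],[233,144]]
Q^27 = (Q^13)²·Q = [[435,146],[146,289]]
Q^54 = (Q^27)² = [[175,260],[260,437]]
Q^108 = (Q^54)² = [[89,432],[432,179]]
Q^216 = (Q^108)² = [[361,414],[414,469]]
F_216 mod 522 = Q^216[0][1] = 414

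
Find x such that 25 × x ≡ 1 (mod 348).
181

gcd(25, 348) = 1, so the inverse exists.
Extended Euclidean algorithm on (348, 25):
348 = 13 × 25 + 23  ⟹  23 = (1)·348 + (-13)·25
25 = 1 × 23 + 2  ⟹  2 = (-1)·348 + (14)·25
23 = 11 × 2 + 1  ⟹  1 = (12)·348 + (-167)·25
So (-167)·25 ≡ 1 (mod 348), i.e. 25^(-1) ≡ -167 ≡ 181 (mod 348).
Check: 25 × 181 = 4525 ≡ 1 (mod 348)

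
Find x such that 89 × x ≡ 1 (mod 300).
209

gcd(89, 300) = 1, so the inverse exists.
Extended Euclidean algorithm on (300, 89):
300 = 3 × 89 + 33  ⟹  33 = (1)·300 + (-3)·89
89 = 2 × 33 + 23  ⟹  23 = (-2)·300 + (7)·89
33 = 1 × 23 + 10  ⟹  10 = (3)·300 + (-10)·89
23 = 2 × 10 + 3  ⟹  3 = (-8)·300 + (27)·89
10 = 3 × 3 + 1  ⟹  1 = (27)·300 + (-91)·89
So (-91)·89 ≡ 1 (mod 300), i.e. 89^(-1) ≡ -91 ≡ 209 (mod 300).
Check: 89 × 209 = 18601 ≡ 1 (mod 300)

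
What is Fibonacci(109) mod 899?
89

Matrix identity: Q^n = [[F_(n+1), F_n], [F_n, F_(n-1)]] with Q = [[1,1],[1,0]].
n = 109 = 1101101₂. Square-and-multiply, entries mod 899:
Q^1 = [[1,1],[1,0]]
Q^3 = (Q^1)²·Q = [[3,2],[2,1]]
Q^6 = (Q^3)² = [[13,8],[8,5]]
Q^13 = (Q^6)²·Q = [[377,233],[233,144]]
Q^27 = (Q^13)²·Q = [[464,436],[436,28]]
Q^54 = (Q^27)² = [[842,550],[550,292]]
Q^109 = (Q^54)²·Q = [[782,89],[89,693]]
F_109 mod 899 = Q^109[0][1] = 89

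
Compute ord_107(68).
106

107 is prime, so ord(68) divides φ(107) = 106.
Divisors of 106: 1, 2, 53, 106.
Repeated squaring: 68^1 ≡ 68, 68^2 ≡ 23, 68^4 ≡ 101, 68^8 ≡ 36, 68^16 ≡ 12, 68^32 ≡ 37, 68^64 ≡ 85 (mod 107).
Test 68^d mod 107 for each divisor d in increasing order:
68^1 ≡ 68
68^2 ≡ 23
68^53 = 68^32·68^16·68^4·68^1 ≡ 106
68^106 = 68^64·68^32·68^8·68^2 ≡ 1  ← first divisor giving 1
The order is 106.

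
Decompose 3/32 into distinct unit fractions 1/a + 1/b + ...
1/11 + 1/352

Greedy algorithm:
3/32: ceiling(32/3) = 11, use 1/11
1/352: ceiling(352/1) = 352, use 1/352
Result: 3/32 = 1/11 + 1/352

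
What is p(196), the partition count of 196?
2814570987591

p(n) counts ways to write n as a sum of positive integers (order ignored).
Euler's pentagonal recurrence: p(k) = p(k-1) + p(k-2) - p(k-5) - p(k-7) + p(k-12) + p(k-15) - ... (offsets j(3j∓1)/2, signs ++--, p(0)=1, p(<0)=0).
DP table for k = 0..195: p(0)=1, p(1)=1, p(2)=2, p(3)=3, p(4)=5, p(5)=7, p(6)=11, p(7)=15, p(8)=22, p(9)=30, p(10)=42, p(11)=56, p(12)=77, p(13)=101, p(14)=135, p(15)=176, p(16)=231, p(17)=297, p(18)=385, p(19)=490, p(20)=627, p(21)=792, p(22)=1002, p(23)=1255, p(24)=1575, p(25)=1958, p(26)=2436, p(27)=3010, p(28)=3718, p(29)=4565, p(30)=5604, p(31)=6842, p(32)=8349, p(33)=10143, p(34)=12310, p(35)=14883, p(36)=17977, p(37)=21637, p(38)=26015, p(39)=31185, p(40)=37338, p(41)=44583, p(42)=53174, p(43)=63261, p(44)=75175, p(45)=89134, p(46)=105558, p(47)=124754, p(48)=147273, p(49)=173525, p(50)=204226, p(51)=239943, p(52)=281589, p(53)=329931, p(54)=386155, p(55)=451276, p(56)=526823, p(57)=614154, p(58)=715220, p(59)=831820, p(60)=966467, p(61)=1121505, p(62)=1300156, p(63)=1505499, p(64)=1741630, p(65)=2012558, p(66)=2323520, p(67)=2679689, p(68)=3087735, p(69)=3554345, p(70)=4087968, p(71)=4697205, p(72)=5392783, p(73)=6185689, p(74)=7089500, p(75)=8118264, p(76)=9289091, p(77)=10619863, p(78)=12132164, p(79)=13848650, p(80)=15796476, p(81)=18004327, p(82)=20506255, p(83)=23338469, p(84)=26543660, p(85)=30167357, p(86)=34262962, p(87)=38887673, p(88)=44108109, p(89)=49995925, p(90)=56634173, p(91)=64112359, p(92)=72533807, p(93)=82010177, p(94)=92669720, p(95)=104651419, p(96)=118114304, p(97)=133230930, p(98)=150198136, p(99)=169229875, p(100)=190569292, p(101)=214481126, p(102)=241265379, p(103)=271248950, p(104)=304801365, p(105)=342325709, p(106)=384276336, p(107)=431149389, p(108)=483502844, p(109)=541946240, p(110)=607163746, p(111)=679903203, p(112)=761002156, p(113)=851376628, p(114)=952050665, p(115)=1064144451, p(116)=1188908248, p(117)=1327710076, p(118)=1482074143, p(119)=1653668665, p(120)=1844349560, p(121)=2056148051, p(122)=2291320912, p(123)=2552338241, p(124)=2841940500, p(125)=3163127352, p(126)=3519222692, p(127)=3913864295, p(128)=4351078600, p(129)=4835271870, p(130)=5371315400, p(131)=5964539504, p(132)=6620830889, p(133)=7346629512, p(134)=8149040695, p(135)=9035836076, p(136)=10015581680, p(137)=11097645016, p(138)=12292341831, p(139)=13610949895, p(140)=15065878135, p(141)=16670689208, p(142)=18440293320, p(143)=20390982757, p(144)=22540654445, p(145)=24908858009, p(146)=27517052599, p(147)=30388671978, p(148)=33549419497, p(149)=37027355200, p(150)=40853235313, p(151)=45060624582, p(152)=49686288421, p(153)=54770336324, p(154)=60356673280, p(155)=66493182097, p(156)=73232243759, p(157)=80630964769, p(158)=88751778802, p(159)=97662728555, p(160)=107438159466, p(161)=118159068427, p(162)=129913904637, p(163)=142798995930, p(164)=156919475295, p(165)=172389800255, p(166)=189334822579, p(167)=207890420102, p(168)=228204732751, p(169)=250438925115, p(170)=274768617130, p(171)=301384802048, p(172)=330495499613, p(173)=362326859895, p(174)=397125074750, p(175)=435157697830, p(176)=476715857290, p(177)=522115831195, p(178)=571701605655, p(179)=625846753120, p(180)=684957390936, p(181)=749474411781, p(182)=819876908323, p(183)=896684817527, p(184)=980462880430, p(185)=1071823774337, p(186)=1171432692373, p(187)=1280011042268, p(188)=1398341745571, p(189)=1527273599625, p(190)=1667727404093, p(191)=1820701100652, p(192)=1987276856363, p(193)=2168627105469, p(194)=2366022741845, p(195)=2580840212973.
Final step: p(196) = p(195) + p(194) - p(191) - p(189) + p(184) + p(181) - p(174) - p(170) + p(161) + p(156) - p(145) - p(139) + p(126) + p(119) - p(104) - p(96) + p(79) + p(70) - p(51) - p(41) + p(20) + p(9)
= 2580840212973 + 2366022741845 - 1820701100652 - 1527273599625 + 980462880430 + 749474411781 - 397125074750 - 274768617130 + 118159068427 + 73232243759 - 24908858009 - 13610949895 + 3519222692 + 1653668665 - 304801365 - 118114304 + 13848650 + 4087968 - 239943 - 44583 + 627 + 30
= 2814570987591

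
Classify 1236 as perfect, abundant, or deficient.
abundant

Proper divisors of 1236: sum = 1 + 2 + 3 + 4 + 6 + 12 + 103 + 206 + 309 + 412 + 618 = 1676
Since 1676 > 1236, 1236 is abundant.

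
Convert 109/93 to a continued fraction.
[1; 5, 1, 4, 3]

Euclidean algorithm steps:
109 = 1 × 93 + 16
93 = 5 × 16 + 13
16 = 1 × 13 + 3
13 = 4 × 3 + 1
3 = 3 × 1 + 0
Continued fraction: [1; 5, 1, 4, 3]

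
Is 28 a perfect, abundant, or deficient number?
perfect

Proper divisors of 28: sum = 1 + 2 + 4 + 7 + 14 = 28
Since 28 = 28, 28 is perfect.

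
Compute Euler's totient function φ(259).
216

259 = 7 × 37
φ(n) = n × ∏(1 - 1/p) for each prime p dividing n
φ(259) = 259 × (1 - 1/7) × (1 - 1/37) = 216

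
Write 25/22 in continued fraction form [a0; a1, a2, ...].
[1; 7, 3]

Euclidean algorithm steps:
25 = 1 × 22 + 3
22 = 7 × 3 + 1
3 = 3 × 1 + 0
Continued fraction: [1; 7, 3]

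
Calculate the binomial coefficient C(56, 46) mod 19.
1

Using Lucas' theorem:
Write n=56 and k=46 in base 19:
n in base 19: [2, 18]
k in base 19: [2, 8]
C(56,46) mod 19 = ∏ C(n_i, k_i) mod 19
Digit binomials (mod 19): C(2,2) = 1; C(18,8) = 43758 ≡ 1
Product: 1 × 1 = 1 ≡ 1 (mod 19)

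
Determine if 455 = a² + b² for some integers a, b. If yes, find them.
Not possible

Factorization: 455 = 5 × 7 × 13
By Fermat: n is sum of two squares iff every prime p ≡ 3 (mod 4) appears to even power.
Prime(s) ≡ 3 (mod 4) with odd exponent: [(7, 1)]
Therefore 455 cannot be expressed as a² + b².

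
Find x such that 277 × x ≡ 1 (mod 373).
237

gcd(277, 373) = 1, so the inverse exists.
Extended Euclidean algorithm on (373, 277):
373 = 1 × 277 + 96  ⟹  96 = (1)·373 + (-1)·277
277 = 2 × 96 + 85  ⟹  85 = (-2)·373 + (3)·277
96 = 1 × 85 + 11  ⟹  11 = (3)·373 + (-4)·277
85 = 7 × 11 + 8  ⟹  8 = (-23)·373 + (31)·277
11 = 1 × 8 + 3  ⟹  3 = (26)·373 + (-35)·277
8 = 2 × 3 + 2  ⟹  2 = (-75)·373 + (101)·277
3 = 1 × 2 + 1  ⟹  1 = (101)·373 + (-136)·277
So (-136)·277 ≡ 1 (mod 373), i.e. 277^(-1) ≡ -136 ≡ 237 (mod 373).
Check: 277 × 237 = 65649 ≡ 1 (mod 373)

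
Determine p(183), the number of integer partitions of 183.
896684817527

p(n) counts ways to write n as a sum of positive integers (order ignored).
Euler's pentagonal recurrence: p(k) = p(k-1) + p(k-2) - p(k-5) - p(k-7) + p(k-12) + p(k-15) - ... (offsets j(3j∓1)/2, signs ++--, p(0)=1, p(<0)=0).
DP table for k = 0..182: p(0)=1, p(1)=1, p(2)=2, p(3)=3, p(4)=5, p(5)=7, p(6)=11, p(7)=15, p(8)=22, p(9)=30, p(10)=42, p(11)=56, p(12)=77, p(13)=101, p(14)=135, p(15)=176, p(16)=231, p(17)=297, p(18)=385, p(19)=490, p(20)=627, p(21)=792, p(22)=1002, p(23)=1255, p(24)=1575, p(25)=1958, p(26)=2436, p(27)=3010, p(28)=3718, p(29)=4565, p(30)=5604, p(31)=6842, p(32)=8349, p(33)=10143, p(34)=12310, p(35)=14883, p(36)=17977, p(37)=21637, p(38)=26015, p(39)=31185, p(40)=37338, p(41)=44583, p(42)=53174, p(43)=63261, p(44)=75175, p(45)=89134, p(46)=105558, p(47)=124754, p(48)=147273, p(49)=173525, p(50)=204226, p(51)=239943, p(52)=281589, p(53)=329931, p(54)=386155, p(55)=451276, p(56)=526823, p(57)=614154, p(58)=715220, p(59)=831820, p(60)=966467, p(61)=1121505, p(62)=1300156, p(63)=1505499, p(64)=1741630, p(65)=2012558, p(66)=2323520, p(67)=2679689, p(68)=3087735, p(69)=3554345, p(70)=4087968, p(71)=4697205, p(72)=5392783, p(73)=6185689, p(74)=7089500, p(75)=8118264, p(76)=9289091, p(77)=10619863, p(78)=12132164, p(79)=13848650, p(80)=15796476, p(81)=18004327, p(82)=20506255, p(83)=23338469, p(84)=26543660, p(85)=30167357, p(86)=34262962, p(87)=38887673, p(88)=44108109, p(89)=49995925, p(90)=56634173, p(91)=64112359, p(92)=72533807, p(93)=82010177, p(94)=92669720, p(95)=104651419, p(96)=118114304, p(97)=133230930, p(98)=150198136, p(99)=169229875, p(100)=190569292, p(101)=214481126, p(102)=241265379, p(103)=271248950, p(104)=304801365, p(105)=342325709, p(106)=384276336, p(107)=431149389, p(108)=483502844, p(109)=541946240, p(110)=607163746, p(111)=679903203, p(112)=761002156, p(113)=851376628, p(114)=952050665, p(115)=1064144451, p(116)=1188908248, p(117)=1327710076, p(118)=1482074143, p(119)=1653668665, p(120)=1844349560, p(121)=2056148051, p(122)=2291320912, p(123)=2552338241, p(124)=2841940500, p(125)=3163127352, p(126)=3519222692, p(127)=3913864295, p(128)=4351078600, p(129)=4835271870, p(130)=5371315400, p(131)=5964539504, p(132)=6620830889, p(133)=7346629512, p(134)=8149040695, p(135)=9035836076, p(136)=10015581680, p(137)=11097645016, p(138)=12292341831, p(139)=13610949895, p(140)=15065878135, p(141)=16670689208, p(142)=18440293320, p(143)=20390982757, p(144)=22540654445, p(145)=24908858009, p(146)=27517052599, p(147)=30388671978, p(148)=33549419497, p(149)=37027355200, p(150)=40853235313, p(151)=45060624582, p(152)=49686288421, p(153)=54770336324, p(154)=60356673280, p(155)=66493182097, p(156)=73232243759, p(157)=80630964769, p(158)=88751778802, p(159)=97662728555, p(160)=107438159466, p(161)=118159068427, p(162)=129913904637, p(163)=142798995930, p(164)=156919475295, p(165)=172389800255, p(166)=189334822579, p(167)=207890420102, p(168)=228204732751, p(169)=250438925115, p(170)=274768617130, p(171)=301384802048, p(172)=330495499613, p(173)=362326859895, p(174)=397125074750, p(175)=435157697830, p(176)=476715857290, p(177)=522115831195, p(178)=571701605655, p(179)=625846753120, p(180)=684957390936, p(181)=749474411781, p(182)=819876908323.
Final step: p(183) = p(182) + p(181) - p(178) - p(176) + p(171) + p(168) - p(161) - p(157) + p(148) + p(143) - p(132) - p(126) + p(113) + p(106) - p(91) - p(83) + p(66) + p(57) - p(38) - p(28) + p(7)
= 819876908323 + 749474411781 - 571701605655 - 476715857290 + 301384802048 + 228204732751 - 118159068427 - 80630964769 + 33549419497 + 20390982757 - 6620830889 - 3519222692 + 851376628 + 384276336 - 64112359 - 23338469 + 2323520 + 614154 - 26015 - 3718 + 15
= 896684817527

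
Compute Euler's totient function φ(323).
288

323 = 17 × 19
φ(n) = n × ∏(1 - 1/p) for each prime p dividing n
φ(323) = 323 × (1 - 1/17) × (1 - 1/19) = 288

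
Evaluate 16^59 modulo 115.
101

Repeated squaring. Binary of 59 = 111011.
16^1 ≡ 16 (mod 115); 16^2 ≡ 26 (mod 115); 16^4 ≡ 101 (mod 115); 16^8 ≡ 81 (mod 115); 16^16 ≡ 6 (mod 115); 16^32 ≡ 36 (mod 115)
16^59 = 16^1 × 16^2 × 16^8 × 16^16 × 16^32 ≡ 101 (mod 115)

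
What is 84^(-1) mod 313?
41

gcd(84, 313) = 1, so the inverse exists.
Extended Euclidean algorithm on (313, 84):
313 = 3 × 84 + 61  ⟹  61 = (1)·313 + (-3)·84
84 = 1 × 61 + 23  ⟹  23 = (-1)·313 + (4)·84
61 = 2 × 23 + 15  ⟹  15 = (3)·313 + (-11)·84
23 = 1 × 15 + 8  ⟹  8 = (-4)·313 + (15)·84
15 = 1 × 8 + 7  ⟹  7 = (7)·313 + (-26)·84
8 = 1 × 7 + 1  ⟹  1 = (-11)·313 + (41)·84
So (41)·84 ≡ 1 (mod 313), i.e. 84^(-1) ≡ 41 (mod 313).
Check: 84 × 41 = 3444 ≡ 1 (mod 313)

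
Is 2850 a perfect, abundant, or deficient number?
abundant

Proper divisors of 2850: sum = 1 + 2 + 3 + 5 + 6 + 10 + 15 + 19 + ... + 475 + 570 + 950 + 1425 (23 divisors) = 4590
Since 4590 > 2850, 2850 is abundant.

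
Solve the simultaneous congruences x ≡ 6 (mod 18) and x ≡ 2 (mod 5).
42

Using Chinese Remainder Theorem:
M = 18 × 5 = 90
M1 = 5, M2 = 18
y1 = 5^(-1) mod 18 = 11
y2 = 18^(-1) mod 5 = 2
x = (6×5×11 + 2×18×2) mod 90 = 42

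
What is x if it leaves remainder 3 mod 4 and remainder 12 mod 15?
27

Using Chinese Remainder Theorem:
M = 4 × 15 = 60
M1 = 15, M2 = 4
y1 = 15^(-1) mod 4 = 3
y2 = 4^(-1) mod 15 = 4
x = (3×15×3 + 12×4×4) mod 60 = 27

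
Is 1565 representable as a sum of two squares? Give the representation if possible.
11² + 38² (a=11, b=38)

Factorization: 1565 = 5 × 313
By Fermat: n is sum of two squares iff every prime p ≡ 3 (mod 4) appears to even power.
All primes ≡ 3 (mod 4) appear to even power.
Search a = 0, 1, 2, … for 1565 - a² a perfect square: first hit at a = 11: 1565 - 121 = 1444 = 38².
1565 = 11² + 38² = 121 + 1444 ✓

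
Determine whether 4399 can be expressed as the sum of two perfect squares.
Not possible

Factorization: 4399 = 53 × 83
By Fermat: n is sum of two squares iff every prime p ≡ 3 (mod 4) appears to even power.
Prime(s) ≡ 3 (mod 4) with odd exponent: [(83, 1)]
Therefore 4399 cannot be expressed as a² + b².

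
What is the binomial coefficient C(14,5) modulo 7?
0

Using Lucas' theorem:
Write n=14 and k=5 in base 7:
n in base 7: [2, 0]
k in base 7: [0, 5]
C(14,5) mod 7 = ∏ C(n_i, k_i) mod 7
Digit binomials (mod 7): C(2,0) = 1; C(0,5) = 0 (k_i > n_i)
Product: 1 × 0 = 0 ≡ 0 (mod 7)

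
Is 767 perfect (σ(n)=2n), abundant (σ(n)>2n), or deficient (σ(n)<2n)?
deficient

Proper divisors of 767: sum = 1 + 13 + 59 = 73
Since 73 < 767, 767 is deficient.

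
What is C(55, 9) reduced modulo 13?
0

Using Lucas' theorem:
Write n=55 and k=9 in base 13:
n in base 13: [4, 3]
k in base 13: [0, 9]
C(55,9) mod 13 = ∏ C(n_i, k_i) mod 13
Digit binomials (mod 13): C(4,0) = 1; C(3,9) = 0 (k_i > n_i)
Product: 1 × 0 = 0 ≡ 0 (mod 13)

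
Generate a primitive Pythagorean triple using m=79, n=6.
(6205, 948, 6277)

Euclid's formula: a = m² - n², b = 2mn, c = m² + n²
m = 79, n = 6
a = 79² - 6² = 6241 - 36 = 6205
b = 2 × 79 × 6 = 948
c = 79² + 6² = 6241 + 36 = 6277
Verification: 6205² + 948² = 38502025 + 898704 = 39400729 = 6277² ✓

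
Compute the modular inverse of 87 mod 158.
89

gcd(87, 158) = 1, so the inverse exists.
Extended Euclidean algorithm on (158, 87):
158 = 1 × 87 + 71  ⟹  71 = (1)·158 + (-1)·87
87 = 1 × 71 + 16  ⟹  16 = (-1)·158 + (2)·87
71 = 4 × 16 + 7  ⟹  7 = (5)·158 + (-9)·87
16 = 2 × 7 + 2  ⟹  2 = (-11)·158 + (20)·87
7 = 3 × 2 + 1  ⟹  1 = (38)·158 + (-69)·87
So (-69)·87 ≡ 1 (mod 158), i.e. 87^(-1) ≡ -69 ≡ 89 (mod 158).
Check: 87 × 89 = 7743 ≡ 1 (mod 158)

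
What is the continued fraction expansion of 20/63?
[0; 3, 6, 1, 2]

Euclidean algorithm steps:
20 = 0 × 63 + 20
63 = 3 × 20 + 3
20 = 6 × 3 + 2
3 = 1 × 2 + 1
2 = 2 × 1 + 0
Continued fraction: [0; 3, 6, 1, 2]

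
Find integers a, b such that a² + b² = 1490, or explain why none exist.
11² + 37² (a=11, b=37)

Factorization: 1490 = 2 × 5 × 149
By Fermat: n is sum of two squares iff every prime p ≡ 3 (mod 4) appears to even power.
All primes ≡ 3 (mod 4) appear to even power.
Search a = 0, 1, 2, … for 1490 - a² a perfect square: first hit at a = 11: 1490 - 121 = 1369 = 37².
1490 = 11² + 37² = 121 + 1369 ✓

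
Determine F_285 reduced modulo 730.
600

Matrix identity: Q^n = [[F_(n+1), F_n], [F_n, F_(n-1)]] with Q = [[1,1],[1,0]].
n = 285 = 100011101₂. Square-and-multiply, entries mod 730:
Q^1 = [[1,1],[1,0]]
Q^2 = (Q^1)² = [[2,1],[1,1]]
Q^4 = (Q^2)² = [[5,3],[3,2]]
Q^8 = (Q^4)² = [[34,21],[21,13]]
Q^17 = (Q^8)²·Q = [[394,137],[137,257]]
Q^35 = (Q^17)²·Q = [[392,265],[265,127]]
Q^71 = (Q^35)²·Q = [[74,509],[509,295]]
Q^142 = (Q^71)² = [[297,211],[211,86]]
Q^285 = (Q^142)²·Q = [[383,600],[600,513]]
F_285 mod 730 = Q^285[0][1] = 600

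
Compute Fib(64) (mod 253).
113

Matrix identity: Q^n = [[F_(n+1), F_n], [F_n, F_(n-1)]] with Q = [[1,1],[1,0]].
n = 64 = 1000000₂. Square-and-multiply, entries mod 253:
Q^1 = [[1,1],[1,0]]
Q^2 = (Q^1)² = [[2,1],[1,1]]
Q^4 = (Q^2)² = [[5,3],[3,2]]
Q^8 = (Q^4)² = [[34,21],[21,13]]
Q^16 = (Q^8)² = [[79,228],[228,104]]
Q^32 = (Q^16)² = [[35,232],[232,56]]
Q^64 = (Q^32)² = [[148,113],[113,35]]
F_64 mod 253 = Q^64[0][1] = 113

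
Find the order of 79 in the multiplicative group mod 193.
192

193 is prime, so ord(79) divides φ(193) = 192.
Divisors of 192: 1, 2, 3, 4, 6, 8, 12, 16, 24, 32, 48, 64, 96, 192.
Repeated squaring: 79^1 ≡ 79, 79^2 ≡ 65, 79^4 ≡ 172, 79^8 ≡ 55, 79^16 ≡ 130, 79^32 ≡ 109, 79^64 ≡ 108, 79^128 ≡ 84 (mod 193).
Test 79^d mod 193 for each divisor d in increasing order:
79^1 ≡ 79
79^2 ≡ 65
79^3 = 79^2·79^1 ≡ 117
79^4 ≡ 172
79^6 = 79^4·79^2 ≡ 179
79^8 ≡ 55
79^12 = 79^8·79^4 ≡ 3
79^16 ≡ 130
79^24 = 79^16·79^8 ≡ 9
79^32 ≡ 109
79^48 = 79^32·79^16 ≡ 81
79^64 ≡ 108
79^96 = 79^64·79^32 ≡ 192
79^192 = 79^128·79^64 ≡ 1  ← first divisor giving 1
The order is 192.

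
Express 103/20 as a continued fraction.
[5; 6, 1, 2]

Euclidean algorithm steps:
103 = 5 × 20 + 3
20 = 6 × 3 + 2
3 = 1 × 2 + 1
2 = 2 × 1 + 0
Continued fraction: [5; 6, 1, 2]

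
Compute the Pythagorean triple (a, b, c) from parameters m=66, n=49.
(1955, 6468, 6757)

Euclid's formula: a = m² - n², b = 2mn, c = m² + n²
m = 66, n = 49
a = 66² - 49² = 4356 - 2401 = 1955
b = 2 × 66 × 49 = 6468
c = 66² + 49² = 4356 + 2401 = 6757
Verification: 1955² + 6468² = 3822025 + 41835024 = 45657049 = 6757² ✓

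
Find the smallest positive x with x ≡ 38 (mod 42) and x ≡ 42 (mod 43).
1676

Using Chinese Remainder Theorem:
M = 42 × 43 = 1806
M1 = 43, M2 = 42
y1 = 43^(-1) mod 42 = 1
y2 = 42^(-1) mod 43 = 42
x = (38×43×1 + 42×42×42) mod 1806 = 1676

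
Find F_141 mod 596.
162

Matrix identity: Q^n = [[F_(n+1), F_n], [F_n, F_(n-1)]] with Q = [[1,1],[1,0]].
n = 141 = 10001101₂. Square-and-multiply, entries mod 596:
Q^1 = [[1,1],[1,0]]
Q^2 = (Q^1)² = [[2,1],[1,1]]
Q^4 = (Q^2)² = [[5,3],[3,2]]
Q^8 = (Q^4)² = [[34,21],[21,13]]
Q^17 = (Q^8)²·Q = [[200,405],[405,391]]
Q^35 = (Q^17)²·Q = [[552,193],[193,359]]
Q^70 = (Q^35)² = [[445,3],[3,442]]
Q^141 = (Q^70)²·Q = [[439,162],[162,277]]
F_141 mod 596 = Q^141[0][1] = 162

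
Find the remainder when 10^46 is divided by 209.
199

Repeated squaring. Binary of 46 = 101110.
10^1 ≡ 10 (mod 209); 10^2 ≡ 100 (mod 209); 10^4 ≡ 177 (mod 209); 10^8 ≡ 188 (mod 209); 10^16 ≡ 23 (mod 209); 10^32 ≡ 111 (mod 209)
10^46 = 10^2 × 10^4 × 10^8 × 10^32 ≡ 199 (mod 209)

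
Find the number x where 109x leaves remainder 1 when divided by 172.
101

gcd(109, 172) = 1, so the inverse exists.
Extended Euclidean algorithm on (172, 109):
172 = 1 × 109 + 63  ⟹  63 = (1)·172 + (-1)·109
109 = 1 × 63 + 46  ⟹  46 = (-1)·172 + (2)·109
63 = 1 × 46 + 17  ⟹  17 = (2)·172 + (-3)·109
46 = 2 × 17 + 12  ⟹  12 = (-5)·172 + (8)·109
17 = 1 × 12 + 5  ⟹  5 = (7)·172 + (-11)·109
12 = 2 × 5 + 2  ⟹  2 = (-19)·172 + (30)·109
5 = 2 × 2 + 1  ⟹  1 = (45)·172 + (-71)·109
So (-71)·109 ≡ 1 (mod 172), i.e. 109^(-1) ≡ -71 ≡ 101 (mod 172).
Check: 109 × 101 = 11009 ≡ 1 (mod 172)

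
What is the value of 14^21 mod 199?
40

Repeated squaring. Binary of 21 = 10101.
14^1 ≡ 14 (mod 199); 14^2 ≡ 196 (mod 199); 14^4 ≡ 9 (mod 199); 14^8 ≡ 81 (mod 199); 14^16 ≡ 193 (mod 199)
14^21 = 14^1 × 14^4 × 14^16 ≡ 40 (mod 199)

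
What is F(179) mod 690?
371

Matrix identity: Q^n = [[F_(n+1), F_n], [F_n, F_(n-1)]] with Q = [[1,1],[1,0]].
n = 179 = 10110011₂. Square-and-multiply, entries mod 690:
Q^1 = [[1,1],[1,0]]
Q^2 = (Q^1)² = [[2,1],[1,1]]
Q^5 = (Q^2)²·Q = [[8,5],[5,3]]
Q^11 = (Q^5)²·Q = [[144,89],[89,55]]
Q^22 = (Q^11)² = [[367,461],[461,596]]
Q^44 = (Q^22)² = [[140,273],[273,557]]
Q^89 = (Q^44)²·Q = [[130,289],[289,531]]
Q^179 = (Q^89)²·Q = [[270,371],[371,589]]
F_179 mod 690 = Q^179[0][1] = 371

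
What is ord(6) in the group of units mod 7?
2

7 is prime, so ord(6) divides φ(7) = 6.
Divisors of 6: 1, 2, 3, 6.
Repeated squaring: 6^1 ≡ 6, 6^2 ≡ 1, 6^4 ≡ 1 (mod 7).
Test 6^d mod 7 for each divisor d in increasing order:
6^1 ≡ 6
6^2 ≡ 1  ← first divisor giving 1
The order is 2.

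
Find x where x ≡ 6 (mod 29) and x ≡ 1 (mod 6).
151

Using Chinese Remainder Theorem:
M = 29 × 6 = 174
M1 = 6, M2 = 29
y1 = 6^(-1) mod 29 = 5
y2 = 29^(-1) mod 6 = 5
x = (6×6×5 + 1×29×5) mod 174 = 151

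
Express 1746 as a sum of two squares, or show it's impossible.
15² + 39² (a=15, b=39)

Factorization: 1746 = 2 × 3^2 × 97
By Fermat: n is sum of two squares iff every prime p ≡ 3 (mod 4) appears to even power.
All primes ≡ 3 (mod 4) appear to even power.
Search a = 0, 1, 2, … for 1746 - a² a perfect square: first hit at a = 15: 1746 - 225 = 1521 = 39².
1746 = 15² + 39² = 225 + 1521 ✓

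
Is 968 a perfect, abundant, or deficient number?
abundant

Proper divisors of 968: sum = 1 + 2 + 4 + 8 + 11 + 22 + 44 + 88 + 121 + 242 + 484 = 1027
Since 1027 > 968, 968 is abundant.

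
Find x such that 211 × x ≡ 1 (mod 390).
61

gcd(211, 390) = 1, so the inverse exists.
Extended Euclidean algorithm on (390, 211):
390 = 1 × 211 + 179  ⟹  179 = (1)·390 + (-1)·211
211 = 1 × 179 + 32  ⟹  32 = (-1)·390 + (2)·211
179 = 5 × 32 + 19  ⟹  19 = (6)·390 + (-11)·211
32 = 1 × 19 + 13  ⟹  13 = (-7)·390 + (13)·211
19 = 1 × 13 + 6  ⟹  6 = (13)·390 + (-24)·211
13 = 2 × 6 + 1  ⟹  1 = (-33)·390 + (61)·211
So (61)·211 ≡ 1 (mod 390), i.e. 211^(-1) ≡ 61 (mod 390).
Check: 211 × 61 = 12871 ≡ 1 (mod 390)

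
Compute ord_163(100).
81

163 is prime, so ord(100) divides φ(163) = 162.
Divisors of 162: 1, 2, 3, 6, 9, 18, 27, 54, 81, 162.
Repeated squaring: 100^1 ≡ 100, 100^2 ≡ 57, 100^4 ≡ 152, 100^8 ≡ 121, 100^16 ≡ 134, 100^32 ≡ 26, 100^64 ≡ 24, 100^128 ≡ 87 (mod 163).
Test 100^d mod 163 for each divisor d in increasing order:
100^1 ≡ 100
100^2 ≡ 57
100^3 = 100^2·100^1 ≡ 158
100^6 = 100^4·100^2 ≡ 25
100^9 = 100^8·100^1 ≡ 38
100^18 = 100^16·100^2 ≡ 140
100^27 = 100^16·100^8·100^2·100^1 ≡ 104
100^54 = 100^32·100^16·100^4·100^2 ≡ 58
100^81 = 100^64·100^16·100^1 ≡ 1  ← first divisor giving 1
The order is 81.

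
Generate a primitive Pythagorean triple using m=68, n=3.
(4615, 408, 4633)

Euclid's formula: a = m² - n², b = 2mn, c = m² + n²
m = 68, n = 3
a = 68² - 3² = 4624 - 9 = 4615
b = 2 × 68 × 3 = 408
c = 68² + 3² = 4624 + 9 = 4633
Verification: 4615² + 408² = 21298225 + 166464 = 21464689 = 4633² ✓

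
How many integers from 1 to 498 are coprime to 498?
164

498 = 2 × 3 × 83
φ(n) = n × ∏(1 - 1/p) for each prime p dividing n
φ(498) = 498 × (1 - 1/2) × (1 - 1/3) × (1 - 1/83) = 164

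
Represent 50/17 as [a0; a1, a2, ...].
[2; 1, 16]

Euclidean algorithm steps:
50 = 2 × 17 + 16
17 = 1 × 16 + 1
16 = 16 × 1 + 0
Continued fraction: [2; 1, 16]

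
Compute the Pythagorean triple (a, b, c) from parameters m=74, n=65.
(1251, 9620, 9701)

Euclid's formula: a = m² - n², b = 2mn, c = m² + n²
m = 74, n = 65
a = 74² - 65² = 5476 - 4225 = 1251
b = 2 × 74 × 65 = 9620
c = 74² + 65² = 5476 + 4225 = 9701
Verification: 1251² + 9620² = 1565001 + 92544400 = 94109401 = 9701² ✓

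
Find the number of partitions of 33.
10143

p(n) counts ways to write n as a sum of positive integers (order ignored).
Euler's pentagonal recurrence: p(k) = p(k-1) + p(k-2) - p(k-5) - p(k-7) + p(k-12) + p(k-15) - ... (offsets j(3j∓1)/2, signs ++--, p(0)=1, p(<0)=0).
DP table for k = 0..32: p(0)=1, p(1)=1, p(2)=2, p(3)=3, p(4)=5, p(5)=7, p(6)=11, p(7)=15, p(8)=22, p(9)=30, p(10)=42, p(11)=56, p(12)=77, p(13)=101, p(14)=135, p(15)=176, p(16)=231, p(17)=297, p(18)=385, p(19)=490, p(20)=627, p(21)=792, p(22)=1002, p(23)=1255, p(24)=1575, p(25)=1958, p(26)=2436, p(27)=3010, p(28)=3718, p(29)=4565, p(30)=5604, p(31)=6842, p(32)=8349.
Final step: p(33) = p(32) + p(31) - p(28) - p(26) + p(21) + p(18) - p(11) - p(7)
= 8349 + 6842 - 3718 - 2436 + 792 + 385 - 56 - 15
= 10143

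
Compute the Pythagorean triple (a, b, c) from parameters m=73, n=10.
(5229, 1460, 5429)

Euclid's formula: a = m² - n², b = 2mn, c = m² + n²
m = 73, n = 10
a = 73² - 10² = 5329 - 100 = 5229
b = 2 × 73 × 10 = 1460
c = 73² + 10² = 5329 + 100 = 5429
Verification: 5229² + 1460² = 27342441 + 2131600 = 29474041 = 5429² ✓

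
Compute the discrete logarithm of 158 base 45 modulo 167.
19

Baby-step giant-step with step n = ⌈√167⌉ = 13.
Baby steps 45^j mod 167 (j:value) for j=0..12: 0:1, 1:45, 2:21, 3:110, 4:107, 5:139, 6:76, 7:80, 8:93, 9:10, 10:116, 11:43, 12:98.
Giant-step multiplier: 45^(-13) ≡ 45^(166-13) = 45^153 ≡ 140 (mod 167).
Giant steps γ_i = 158·140^i mod 167: γ_0=158, γ_1=76 (in table at j=6).
x = i·n + j = 1·13 + 6 = 19.
Check: 45^19 ≡ 158 (mod 167).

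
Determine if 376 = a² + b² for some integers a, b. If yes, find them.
Not possible

Factorization: 376 = 2^3 × 47
By Fermat: n is sum of two squares iff every prime p ≡ 3 (mod 4) appears to even power.
Prime(s) ≡ 3 (mod 4) with odd exponent: [(47, 1)]
Therefore 376 cannot be expressed as a² + b².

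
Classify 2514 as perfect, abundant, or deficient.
abundant

Proper divisors of 2514: sum = 1 + 2 + 3 + 6 + 419 + 838 + 1257 = 2526
Since 2526 > 2514, 2514 is abundant.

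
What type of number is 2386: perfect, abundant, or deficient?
deficient

Proper divisors of 2386: sum = 1 + 2 + 1193 = 1196
Since 1196 < 2386, 2386 is deficient.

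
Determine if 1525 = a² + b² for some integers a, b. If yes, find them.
2² + 39² (a=2, b=39)

Factorization: 1525 = 5^2 × 61
By Fermat: n is sum of two squares iff every prime p ≡ 3 (mod 4) appears to even power.
All primes ≡ 3 (mod 4) appear to even power.
Search a = 0, 1, 2, … for 1525 - a² a perfect square: first hit at a = 2: 1525 - 4 = 1521 = 39².
1525 = 2² + 39² = 4 + 1521 ✓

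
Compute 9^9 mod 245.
29

Repeated squaring. Binary of 9 = 1001.
9^1 ≡ 9 (mod 245); 9^2 ≡ 81 (mod 245); 9^4 ≡ 191 (mod 245); 9^8 ≡ 221 (mod 245)
9^9 = 9^1 × 9^8 ≡ 29 (mod 245)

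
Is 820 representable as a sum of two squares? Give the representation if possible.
6² + 28² (a=6, b=28)

Factorization: 820 = 2^2 × 5 × 41
By Fermat: n is sum of two squares iff every prime p ≡ 3 (mod 4) appears to even power.
All primes ≡ 3 (mod 4) appear to even power.
Search a = 0, 1, 2, … for 820 - a² a perfect square: first hit at a = 6: 820 - 36 = 784 = 28².
820 = 6² + 28² = 36 + 784 ✓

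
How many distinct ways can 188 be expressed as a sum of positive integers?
1398341745571

p(n) counts ways to write n as a sum of positive integers (order ignored).
Euler's pentagonal recurrence: p(k) = p(k-1) + p(k-2) - p(k-5) - p(k-7) + p(k-12) + p(k-15) - ... (offsets j(3j∓1)/2, signs ++--, p(0)=1, p(<0)=0).
DP table for k = 0..187: p(0)=1, p(1)=1, p(2)=2, p(3)=3, p(4)=5, p(5)=7, p(6)=11, p(7)=15, p(8)=22, p(9)=30, p(10)=42, p(11)=56, p(12)=77, p(13)=101, p(14)=135, p(15)=176, p(16)=231, p(17)=297, p(18)=385, p(19)=490, p(20)=627, p(21)=792, p(22)=1002, p(23)=1255, p(24)=1575, p(25)=1958, p(26)=2436, p(27)=3010, p(28)=3718, p(29)=4565, p(30)=5604, p(31)=6842, p(32)=8349, p(33)=10143, p(34)=12310, p(35)=14883, p(36)=17977, p(37)=21637, p(38)=26015, p(39)=31185, p(40)=37338, p(41)=44583, p(42)=53174, p(43)=63261, p(44)=75175, p(45)=89134, p(46)=105558, p(47)=124754, p(48)=147273, p(49)=173525, p(50)=204226, p(51)=239943, p(52)=281589, p(53)=329931, p(54)=386155, p(55)=451276, p(56)=526823, p(57)=614154, p(58)=715220, p(59)=831820, p(60)=966467, p(61)=1121505, p(62)=1300156, p(63)=1505499, p(64)=1741630, p(65)=2012558, p(66)=2323520, p(67)=2679689, p(68)=3087735, p(69)=3554345, p(70)=4087968, p(71)=4697205, p(72)=5392783, p(73)=6185689, p(74)=7089500, p(75)=8118264, p(76)=9289091, p(77)=10619863, p(78)=12132164, p(79)=13848650, p(80)=15796476, p(81)=18004327, p(82)=20506255, p(83)=23338469, p(84)=26543660, p(85)=30167357, p(86)=34262962, p(87)=38887673, p(88)=44108109, p(89)=49995925, p(90)=56634173, p(91)=64112359, p(92)=72533807, p(93)=82010177, p(94)=92669720, p(95)=104651419, p(96)=118114304, p(97)=133230930, p(98)=150198136, p(99)=169229875, p(100)=190569292, p(101)=214481126, p(102)=241265379, p(103)=271248950, p(104)=304801365, p(105)=342325709, p(106)=384276336, p(107)=431149389, p(108)=483502844, p(109)=541946240, p(110)=607163746, p(111)=679903203, p(112)=761002156, p(113)=851376628, p(114)=952050665, p(115)=1064144451, p(116)=1188908248, p(117)=1327710076, p(118)=1482074143, p(119)=1653668665, p(120)=1844349560, p(121)=2056148051, p(122)=2291320912, p(123)=2552338241, p(124)=2841940500, p(125)=3163127352, p(126)=3519222692, p(127)=3913864295, p(128)=4351078600, p(129)=4835271870, p(130)=5371315400, p(131)=5964539504, p(132)=6620830889, p(133)=7346629512, p(134)=8149040695, p(135)=9035836076, p(136)=10015581680, p(137)=11097645016, p(138)=12292341831, p(139)=13610949895, p(140)=15065878135, p(141)=16670689208, p(142)=18440293320, p(143)=20390982757, p(144)=22540654445, p(145)=24908858009, p(146)=27517052599, p(147)=30388671978, p(148)=33549419497, p(149)=37027355200, p(150)=40853235313, p(151)=45060624582, p(152)=49686288421, p(153)=54770336324, p(154)=60356673280, p(155)=66493182097, p(156)=73232243759, p(157)=80630964769, p(158)=88751778802, p(159)=97662728555, p(160)=107438159466, p(161)=118159068427, p(162)=129913904637, p(163)=142798995930, p(164)=156919475295, p(165)=172389800255, p(166)=189334822579, p(167)=207890420102, p(168)=228204732751, p(169)=250438925115, p(170)=274768617130, p(171)=301384802048, p(172)=330495499613, p(173)=362326859895, p(174)=397125074750, p(175)=435157697830, p(176)=476715857290, p(177)=522115831195, p(178)=571701605655, p(179)=625846753120, p(180)=684957390936, p(181)=749474411781, p(182)=819876908323, p(183)=896684817527, p(184)=980462880430, p(185)=1071823774337, p(186)=1171432692373, p(187)=1280011042268.
Final step: p(188) = p(187) + p(186) - p(183) - p(181) + p(176) + p(173) - p(166) - p(162) + p(153) + p(148) - p(137) - p(131) + p(118) + p(111) - p(96) - p(88) + p(71) + p(62) - p(43) - p(33) + p(12) + p(1)
= 1280011042268 + 1171432692373 - 896684817527 - 749474411781 + 476715857290 + 362326859895 - 189334822579 - 129913904637 + 54770336324 + 33549419497 - 11097645016 - 5964539504 + 1482074143 + 679903203 - 118114304 - 44108109 + 4697205 + 1300156 - 63261 - 10143 + 77 + 1
= 1398341745571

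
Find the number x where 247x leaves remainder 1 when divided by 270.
223

gcd(247, 270) = 1, so the inverse exists.
Extended Euclidean algorithm on (270, 247):
270 = 1 × 247 + 23  ⟹  23 = (1)·270 + (-1)·247
247 = 10 × 23 + 17  ⟹  17 = (-10)·270 + (11)·247
23 = 1 × 17 + 6  ⟹  6 = (11)·270 + (-12)·247
17 = 2 × 6 + 5  ⟹  5 = (-32)·270 + (35)·247
6 = 1 × 5 + 1  ⟹  1 = (43)·270 + (-47)·247
So (-47)·247 ≡ 1 (mod 270), i.e. 247^(-1) ≡ -47 ≡ 223 (mod 270).
Check: 247 × 223 = 55081 ≡ 1 (mod 270)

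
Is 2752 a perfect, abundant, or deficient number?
abundant

Proper divisors of 2752: sum = 1 + 2 + 4 + 8 + 16 + 32 + 43 + 64 + 86 + 172 + 344 + 688 + 1376 = 2836
Since 2836 > 2752, 2752 is abundant.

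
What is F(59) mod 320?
121

Matrix identity: Q^n = [[F_(n+1), F_n], [F_n, F_(n-1)]] with Q = [[1,1],[1,0]].
n = 59 = 111011₂. Square-and-multiply, entries mod 320:
Q^1 = [[1,1],[1,0]]
Q^3 = (Q^1)²·Q = [[3,2],[2,1]]
Q^7 = (Q^3)²·Q = [[21,13],[13,8]]
Q^14 = (Q^7)² = [[290,57],[57,233]]
Q^29 = (Q^14)²·Q = [[40,309],[309,51]]
Q^59 = (Q^29)²·Q = [[80,121],[121,279]]
F_59 mod 320 = Q^59[0][1] = 121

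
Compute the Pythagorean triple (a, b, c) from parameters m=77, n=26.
(5253, 4004, 6605)

Euclid's formula: a = m² - n², b = 2mn, c = m² + n²
m = 77, n = 26
a = 77² - 26² = 5929 - 676 = 5253
b = 2 × 77 × 26 = 4004
c = 77² + 26² = 5929 + 676 = 6605
Verification: 5253² + 4004² = 27594009 + 16032016 = 43626025 = 6605² ✓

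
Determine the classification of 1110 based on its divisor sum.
abundant

Proper divisors of 1110: sum = 1 + 2 + 3 + 5 + 6 + 10 + 15 + 30 + 37 + 74 + 111 + 185 + 222 + 370 + 555 = 1626
Since 1626 > 1110, 1110 is abundant.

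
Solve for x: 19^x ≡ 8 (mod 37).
33

Baby-step giant-step with step n = ⌈√37⌉ = 7.
Baby steps 19^j mod 37 (j:value) for j=0..6: 0:1, 1:19, 2:28, 3:14, 4:7, 5:22, 6:11.
Giant-step multiplier: 19^(-7) ≡ 19^(36-7) = 19^29 ≡ 17 (mod 37).
Giant steps γ_i = 8·17^i mod 37: γ_0=8, γ_1=25, γ_2=18, γ_3=10, γ_4=22 (in table at j=5).
x = i·n + j = 4·7 + 5 = 33.
Check: 19^33 ≡ 8 (mod 37).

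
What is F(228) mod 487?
5

Matrix identity: Q^n = [[F_(n+1), F_n], [F_n, F_(n-1)]] with Q = [[1,1],[1,0]].
n = 228 = 11100100₂. Square-and-multiply, entries mod 487:
Q^1 = [[1,1],[1,0]]
Q^3 = (Q^1)²·Q = [[3,2],[2,1]]
Q^7 = (Q^3)²·Q = [[21,13],[13,8]]
Q^14 = (Q^7)² = [[123,377],[377,233]]
Q^28 = (Q^14)² = [[444,287],[287,157]]
Q^57 = (Q^28)²·Q = [[56,454],[454,89]]
Q^114 = (Q^57)² = [[329,85],[85,244]]
Q^228 = (Q^114)² = [[47,5],[5,42]]
F_228 mod 487 = Q^228[0][1] = 5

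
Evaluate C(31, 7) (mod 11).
3

Using Lucas' theorem:
Write n=31 and k=7 in base 11:
n in base 11: [2, 9]
k in base 11: [0, 7]
C(31,7) mod 11 = ∏ C(n_i, k_i) mod 11
Digit binomials (mod 11): C(2,0) = 1; C(9,7) = 36 ≡ 3
Product: 1 × 3 = 3 ≡ 3 (mod 11)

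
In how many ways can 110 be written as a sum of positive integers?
607163746

p(n) counts ways to write n as a sum of positive integers (order ignored).
Euler's pentagonal recurrence: p(k) = p(k-1) + p(k-2) - p(k-5) - p(k-7) + p(k-12) + p(k-15) - ... (offsets j(3j∓1)/2, signs ++--, p(0)=1, p(<0)=0).
DP table for k = 0..109: p(0)=1, p(1)=1, p(2)=2, p(3)=3, p(4)=5, p(5)=7, p(6)=11, p(7)=15, p(8)=22, p(9)=30, p(10)=42, p(11)=56, p(12)=77, p(13)=101, p(14)=135, p(15)=176, p(16)=231, p(17)=297, p(18)=385, p(19)=490, p(20)=627, p(21)=792, p(22)=1002, p(23)=1255, p(24)=1575, p(25)=1958, p(26)=2436, p(27)=3010, p(28)=3718, p(29)=4565, p(30)=5604, p(31)=6842, p(32)=8349, p(33)=10143, p(34)=12310, p(35)=14883, p(36)=17977, p(37)=21637, p(38)=26015, p(39)=31185, p(40)=37338, p(41)=44583, p(42)=53174, p(43)=63261, p(44)=75175, p(45)=89134, p(46)=105558, p(47)=124754, p(48)=147273, p(49)=173525, p(50)=204226, p(51)=239943, p(52)=281589, p(53)=329931, p(54)=386155, p(55)=451276, p(56)=526823, p(57)=614154, p(58)=715220, p(59)=831820, p(60)=966467, p(61)=1121505, p(62)=1300156, p(63)=1505499, p(64)=1741630, p(65)=2012558, p(66)=2323520, p(67)=2679689, p(68)=3087735, p(69)=3554345, p(70)=4087968, p(71)=4697205, p(72)=5392783, p(73)=6185689, p(74)=7089500, p(75)=8118264, p(76)=9289091, p(77)=10619863, p(78)=12132164, p(79)=13848650, p(80)=15796476, p(81)=18004327, p(82)=20506255, p(83)=23338469, p(84)=26543660, p(85)=30167357, p(86)=34262962, p(87)=38887673, p(88)=44108109, p(89)=49995925, p(90)=56634173, p(91)=64112359, p(92)=72533807, p(93)=82010177, p(94)=92669720, p(95)=104651419, p(96)=118114304, p(97)=133230930, p(98)=150198136, p(99)=169229875, p(100)=190569292, p(101)=214481126, p(102)=241265379, p(103)=271248950, p(104)=304801365, p(105)=342325709, p(106)=384276336, p(107)=431149389, p(108)=483502844, p(109)=541946240.
Final step: p(110) = p(109) + p(108) - p(105) - p(103) + p(98) + p(95) - p(88) - p(84) + p(75) + p(70) - p(59) - p(53) + p(40) + p(33) - p(18) - p(10)
= 541946240 + 483502844 - 342325709 - 271248950 + 150198136 + 104651419 - 44108109 - 26543660 + 8118264 + 4087968 - 831820 - 329931 + 37338 + 10143 - 385 - 42
= 607163746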